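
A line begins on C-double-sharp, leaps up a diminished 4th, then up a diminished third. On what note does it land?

Ab

A diminished fourth up from C## is F# (letter F, 4 semitones up).
A diminished third up from F# is Ab (letter A, 2 semitones up).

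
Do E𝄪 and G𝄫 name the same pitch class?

No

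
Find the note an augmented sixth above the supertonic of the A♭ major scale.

The supertonic of Ab major is Bb.
An augmented sixth (10 semitones) above Bb lands on the letter G, giving G#.

G#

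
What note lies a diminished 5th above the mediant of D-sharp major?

The mediant of D# major is F##.
A diminished fifth (6 semitones) above F## lands on the letter C, giving C#.

C#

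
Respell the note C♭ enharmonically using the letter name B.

B

Plain B sits at the same pitch as Cb, so on the letter B the same pitch needs a natural: B.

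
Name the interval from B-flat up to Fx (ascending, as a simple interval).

The letter names run B→F, a span of 4 letter steps, so the interval is some kind of fifth.
Bb to F## is 9 semitones. A perfect fifth is 7, so 9 makes it doubly augmented.

doubly augmented fifth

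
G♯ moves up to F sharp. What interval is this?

minor seventh

The letter names run G→F, a span of 6 letter steps, so the interval is some kind of seventh.
G# to F# is 10 semitones. A major seventh is 11, so 10 makes it minor.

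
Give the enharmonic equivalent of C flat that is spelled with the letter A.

A##

Plain A sits 2 semitones below Cb, so on the letter A the same pitch needs a double sharp: A##.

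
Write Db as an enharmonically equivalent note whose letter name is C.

Db is pitch class 1. The letter C alone is pitch class 0.
To reach pitch class 1 from C requires an offset of +1 semitone, i.e. sharp: C#.

C#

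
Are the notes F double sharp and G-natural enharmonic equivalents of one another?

F## = pitch class 7 and G = pitch class 7 — the same pitch class, so they are enharmonic equivalents.

Yes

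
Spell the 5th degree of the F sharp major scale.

The F# major scale runs F# G# A# B C# D# E#.
Degree 5 is C#.

C#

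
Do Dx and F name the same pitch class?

No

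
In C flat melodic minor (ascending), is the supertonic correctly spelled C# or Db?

Db

Each scale degree takes a distinct letter name. Degree 2 of a scale on C must use the letter D.
Db and C# are enharmonically the same pitch, but only Db uses the letter D, so it is the correct spelling here.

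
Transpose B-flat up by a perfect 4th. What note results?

Eb

A fourth above B lands on the letter E.
A perfect fourth spans 5 semitones, so Bb moves to pitch class 3. On the letter E that is Eb.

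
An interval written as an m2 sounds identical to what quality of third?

doubly diminished

A minor second spans 1 semitone.
A third spanning 1 semitone is doubly diminished (the major third is 4).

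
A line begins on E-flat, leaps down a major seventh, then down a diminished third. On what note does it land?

D

A major seventh down from Eb is Fb (letter F, 11 semitones down).
A diminished third down from Fb is D (letter D, 2 semitones down).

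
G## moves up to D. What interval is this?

The letter names run G→D, a span of 4 letter steps, so the interval is some kind of fifth.
G## to D is 5 semitones. A perfect fifth is 7, so 5 makes it doubly diminished.

doubly diminished fifth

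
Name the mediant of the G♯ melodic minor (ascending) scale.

B

Degree 3 takes the letter 2 steps above G, which is B.
In melodic minor (ascending), degree 3 sits 3 semitones above the tonic. G# + 3 semitones is pitch class 11, spelled on B as B.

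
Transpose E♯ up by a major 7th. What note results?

D##

E up a major seventh is D#, so the target letter is D.
From E#, a major seventh is 11 semitones up: D##.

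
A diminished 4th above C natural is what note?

Fb

C up a perfect fourth is F, so the target letter is F.
From C, a diminished fourth is 4 semitones up: Fb.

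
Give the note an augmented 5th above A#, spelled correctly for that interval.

E##

A up a perfect fifth is E, so the target letter is E.
From A#, an augmented fifth is 8 semitones up: E##.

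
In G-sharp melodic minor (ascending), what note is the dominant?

Degree 5 takes the letter 4 steps above G, which is D.
In melodic minor (ascending), degree 5 sits 7 semitones above the tonic. G# + 7 semitones is pitch class 3, spelled on D as D#.

D#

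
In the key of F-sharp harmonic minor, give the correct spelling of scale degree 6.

D

Degree 6 takes the letter 5 steps above F, which is D.
In harmonic minor, degree 6 sits 8 semitones above the tonic. F# + 8 semitones is pitch class 2, spelled on D as D.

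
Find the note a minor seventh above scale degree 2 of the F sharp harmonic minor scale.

F#

Scale degree 2 of F# harmonic minor is G#.
A minor seventh (10 semitones) above G# lands on the letter F, giving F#.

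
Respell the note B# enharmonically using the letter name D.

Dbb

Plain D sits 2 semitones above B#, so on the letter D the same pitch needs a double flat: Dbb.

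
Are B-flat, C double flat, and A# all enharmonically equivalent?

Bb = pitch class 10 and Cbb = pitch class 10 and A# = pitch class 10 — the same pitch class, so they are enharmonic equivalents.

Yes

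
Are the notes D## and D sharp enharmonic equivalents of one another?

No

D## is pitch class 4; D# is pitch class 3.
The pitch classes differ (4 vs. 3), so they are not enharmonic equivalents.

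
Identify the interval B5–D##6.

augmented third

The letter names run B→D, a span of 2 letter steps, so the interval is some kind of third.
B to D## is 5 semitones. A major third is 4, so 5 makes it augmented.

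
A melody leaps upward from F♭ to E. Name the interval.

Counting letters F–G–A–B–C–D–E gives a seventh.
Fb→E = 12 semitones, 1 wider than the major seventh (11), so augmented.

augmented seventh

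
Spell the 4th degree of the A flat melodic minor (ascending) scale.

Degree 4 takes the letter 3 steps above A, which is D.
In melodic minor (ascending), degree 4 sits 5 semitones above the tonic. Ab + 5 semitones is pitch class 1, spelled on D as Db.

Db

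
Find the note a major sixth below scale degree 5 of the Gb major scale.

Scale degree 5 of Gb major is Db.
A major sixth (9 semitones) below Db lands on the letter F, giving Fb.

Fb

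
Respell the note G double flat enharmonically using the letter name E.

E#

Plain E sits 1 semitone below Gbb, so on the letter E the same pitch needs a sharp: E#.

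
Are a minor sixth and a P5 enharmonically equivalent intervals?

No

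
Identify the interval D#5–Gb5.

doubly diminished fourth

The letter names run D→G, a span of 3 letter steps, so the interval is some kind of fourth.
D# to Gb is 3 semitones. A perfect fourth is 5, so 3 makes it doubly diminished.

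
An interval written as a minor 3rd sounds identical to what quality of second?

augmented

A minor third spans 3 semitones.
A second spanning 3 semitones is augmented (the major second is 2).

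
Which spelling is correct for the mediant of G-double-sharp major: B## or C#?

B##

Each scale degree takes a distinct letter name. Degree 3 of a scale on G must use the letter B.
B## and C# are enharmonically the same pitch, but only B## uses the letter B, so it is the correct spelling here.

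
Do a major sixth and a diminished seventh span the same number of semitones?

Yes

A major sixth spans 9 semitones; a diminished seventh spans 9.
They are enharmonically equivalent.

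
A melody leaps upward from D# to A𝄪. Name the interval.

Counting letters D–E–F–G–A gives a fifth.
D#→A## = 8 semitones, 1 wider than the perfect fifth (7), so augmented.

augmented fifth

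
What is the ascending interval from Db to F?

major third

Counting letters D–E–F gives a third.
Db→F = 4 semitones, exactly the major third.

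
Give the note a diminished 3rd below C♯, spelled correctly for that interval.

C down a major third is Ab, so the target letter is A.
From C#, a diminished third is 2 semitones down: A##.

A##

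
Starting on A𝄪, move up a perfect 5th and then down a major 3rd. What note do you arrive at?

C##

A perfect fifth up from A## is E## (letter E, 7 semitones up).
A major third down from E## is C## (letter C, 4 semitones down).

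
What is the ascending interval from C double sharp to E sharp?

minor third

The letter names run C→E, a span of 2 letter steps, so the interval is some kind of third.
C## to E# is 3 semitones. A major third is 4, so 3 makes it minor.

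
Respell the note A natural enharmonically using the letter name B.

Bbb

A is pitch class 9. The letter B alone is pitch class 11.
To reach pitch class 9 from B requires an offset of -2 semitones, i.e. double flat: Bbb.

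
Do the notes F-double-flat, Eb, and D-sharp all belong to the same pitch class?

Fbb is pitch class 3; Eb is pitch class 3; D# is pitch class 3.
All spellings map to pitch class 3, so they are enharmonically equivalent.

Yes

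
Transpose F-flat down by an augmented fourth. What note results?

A fourth below F lands on the letter C.
An augmented fourth spans 6 semitones, so Fb moves to pitch class 10. On the letter C that is Cbb.

Cbb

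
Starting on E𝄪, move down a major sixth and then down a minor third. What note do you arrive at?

E##

A major sixth down from E## is G## (letter G, 9 semitones down).
A minor third down from G## is E## (letter E, 3 semitones down).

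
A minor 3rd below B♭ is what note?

A third below B lands on the letter G.
A minor third spans 3 semitones, so Bb moves to pitch class 7. On the letter G that is G.

G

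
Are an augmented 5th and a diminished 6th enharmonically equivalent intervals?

An augmented fifth spans 8 semitones; a diminished sixth spans 7.
The spans differ, so they are not enharmonic equivalents.

No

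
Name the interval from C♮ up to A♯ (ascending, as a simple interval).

The letter names run C→A, a span of 5 letter steps, so the interval is some kind of sixth.
C to A# is 10 semitones. A major sixth is 9, so 10 makes it augmented.

augmented sixth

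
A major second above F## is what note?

A second above F lands on the letter G.
A major second spans 2 semitones, so F## moves to pitch class 9. On the letter G that is G##.

G##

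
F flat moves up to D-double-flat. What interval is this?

minor sixth

Counting letters F–G–A–B–C–D gives a sixth.
Fb→Dbb = 8 semitones, 1 narrower than the major sixth (9), so minor.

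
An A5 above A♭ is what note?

A fifth above A lands on the letter E.
An augmented fifth spans 8 semitones, so Ab moves to pitch class 4. On the letter E that is E.

E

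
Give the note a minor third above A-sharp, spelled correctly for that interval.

C#

A third above A lands on the letter C.
A minor third spans 3 semitones, so A# moves to pitch class 1. On the letter C that is C#.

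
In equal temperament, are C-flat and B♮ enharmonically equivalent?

Yes

Cb = pitch class 11 and B = pitch class 11 — the same pitch class, so they are enharmonic equivalents.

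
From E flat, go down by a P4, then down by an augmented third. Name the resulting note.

Gbb

A perfect fourth down from Eb is Bb (letter B, 5 semitones down).
An augmented third down from Bb is Gbb (letter G, 5 semitones down).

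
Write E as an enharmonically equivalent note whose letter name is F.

E is pitch class 4. The letter F alone is pitch class 5.
To reach pitch class 4 from F requires an offset of -1 semitone, i.e. flat: Fb.

Fb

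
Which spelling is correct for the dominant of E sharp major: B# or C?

Each scale degree takes a distinct letter name. Degree 5 of a scale on E must use the letter B.
B# and C are enharmonically the same pitch, but only B# uses the letter B, so it is the correct spelling here.

B#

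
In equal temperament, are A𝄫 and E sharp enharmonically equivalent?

No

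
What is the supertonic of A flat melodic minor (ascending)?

Bb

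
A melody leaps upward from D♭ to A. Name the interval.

augmented fifth

The letter names run D→A, a span of 4 letter steps, so the interval is some kind of fifth.
Db to A is 8 semitones. A perfect fifth is 7, so 8 makes it augmented.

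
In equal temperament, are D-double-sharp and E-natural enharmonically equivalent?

D## = pitch class 4 and E = pitch class 4 — the same pitch class, so they are enharmonic equivalents.

Yes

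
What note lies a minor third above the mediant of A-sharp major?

E#

The mediant of A# major is C##.
A minor third (3 semitones) above C## lands on the letter E, giving E#.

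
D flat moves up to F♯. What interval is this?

The letter names run D→F, a span of 2 letter steps, so the interval is some kind of third.
Db to F# is 5 semitones. A major third is 4, so 5 makes it augmented.

augmented third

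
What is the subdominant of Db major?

Gb

The Db major scale runs Db Eb F Gb Ab Bb C.
Degree 4 is Gb.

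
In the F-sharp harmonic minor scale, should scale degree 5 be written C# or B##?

Each scale degree takes a distinct letter name. Degree 5 of a scale on F must use the letter C.
C# and B## are enharmonically the same pitch, but only C# uses the letter C, so it is the correct spelling here.

C#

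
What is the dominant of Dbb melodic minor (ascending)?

Abb

Degree 5 takes the letter 4 steps above D, which is A.
In melodic minor (ascending), degree 5 sits 7 semitones above the tonic. Dbb + 7 semitones is pitch class 7, spelled on A as Abb.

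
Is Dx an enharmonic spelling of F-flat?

D## = pitch class 4 and Fb = pitch class 4 — the same pitch class, so they are enharmonic equivalents.

Yes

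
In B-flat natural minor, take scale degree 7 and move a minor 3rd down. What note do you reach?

F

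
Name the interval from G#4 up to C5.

diminished fourth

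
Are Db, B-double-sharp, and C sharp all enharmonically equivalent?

Yes

Db = pitch class 1 and B## = pitch class 1 and C# = pitch class 1 — the same pitch class, so they are enharmonic equivalents.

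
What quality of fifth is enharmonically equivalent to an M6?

doubly augmented

A major sixth spans 9 semitones.
A fifth spanning 9 semitones is doubly augmented (the perfect fifth is 7).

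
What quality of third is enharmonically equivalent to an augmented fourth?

An augmented fourth spans 6 semitones.
A third spanning 6 semitones is doubly augmented (the major third is 4).

doubly augmented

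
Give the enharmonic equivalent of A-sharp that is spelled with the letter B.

Bb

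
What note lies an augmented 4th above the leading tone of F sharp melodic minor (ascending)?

A##

The leading tone of F# melodic minor (ascending) is E#.
An augmented fourth (6 semitones) above E# lands on the letter A, giving A##.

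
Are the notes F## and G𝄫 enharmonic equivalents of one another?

F## is pitch class 7; Gbb is pitch class 5.
The pitch classes differ (7 vs. 5), so they are not enharmonic equivalents.

No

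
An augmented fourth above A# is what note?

A up a perfect fourth is D, so the target letter is D.
From A#, an augmented fourth is 6 semitones up: D##.

D##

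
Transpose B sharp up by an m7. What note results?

A seventh above B lands on the letter A.
A minor seventh spans 10 semitones, so B# moves to pitch class 10. On the letter A that is A#.

A#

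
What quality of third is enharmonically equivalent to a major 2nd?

diminished

A major second spans 2 semitones.
A third spanning 2 semitones is diminished (the major third is 4).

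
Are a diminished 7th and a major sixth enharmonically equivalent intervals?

Yes

A diminished seventh spans 9 semitones; a major sixth spans 9.
They are enharmonically equivalent.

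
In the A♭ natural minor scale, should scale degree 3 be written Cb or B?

Cb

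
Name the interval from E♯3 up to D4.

diminished seventh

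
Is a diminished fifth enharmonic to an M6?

No

A diminished fifth spans 6 semitones; a major sixth spans 9.
The spans differ, so they are not enharmonic equivalents.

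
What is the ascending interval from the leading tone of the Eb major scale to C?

The leading tone of Eb major is D.
D up to C: letters D→C make it a seventh; 10 semitones makes it minor.

minor seventh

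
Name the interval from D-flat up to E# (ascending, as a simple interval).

doubly augmented second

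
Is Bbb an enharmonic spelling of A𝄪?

Bbb is pitch class 9; A## is pitch class 11.
The pitch classes differ (9 vs. 11), so they are not enharmonic equivalents.

No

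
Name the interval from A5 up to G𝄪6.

The letter names run A→G, a span of 6 letter steps, so the interval is some kind of seventh.
A to G## is 12 semitones. A major seventh is 11, so 12 makes it augmented.

augmented seventh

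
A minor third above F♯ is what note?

A

F up a major third is A, so the target letter is A.
From F#, a minor third is 3 semitones up: A.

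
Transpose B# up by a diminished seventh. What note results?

B up a major seventh is A#, so the target letter is A.
From B#, a diminished seventh is 9 semitones up: A.

A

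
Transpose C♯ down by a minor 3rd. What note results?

A#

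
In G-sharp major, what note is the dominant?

The G# major scale runs G# A# B# C# D# E# F##.
Degree 5 is D#.

D#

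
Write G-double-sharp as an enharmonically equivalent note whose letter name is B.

Bbb

G## is pitch class 9. The letter B alone is pitch class 11.
To reach pitch class 9 from B requires an offset of -2 semitones, i.e. double flat: Bbb.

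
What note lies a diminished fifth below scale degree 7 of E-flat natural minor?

Scale degree 7 of Eb natural minor is Db.
A diminished fifth (6 semitones) below Db lands on the letter G, giving G.

G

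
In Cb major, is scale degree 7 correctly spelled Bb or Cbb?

Each scale degree takes a distinct letter name. Degree 7 of a scale on C must use the letter B.
Bb and Cbb are enharmonically the same pitch, but only Bb uses the letter B, so it is the correct spelling here.

Bb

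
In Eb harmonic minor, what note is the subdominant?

Ab

The Eb harmonic minor scale runs Eb F Gb Ab Bb Cb D.
Degree 4 is Ab.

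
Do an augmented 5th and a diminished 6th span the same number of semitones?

An augmented fifth spans 8 semitones; a diminished sixth spans 7.
The spans differ, so they are not enharmonic equivalents.

No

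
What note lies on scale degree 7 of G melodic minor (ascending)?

F#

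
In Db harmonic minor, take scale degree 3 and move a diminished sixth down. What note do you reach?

A

Scale degree 3 of Db harmonic minor is Fb.
A diminished sixth (7 semitones) below Fb lands on the letter A, giving A.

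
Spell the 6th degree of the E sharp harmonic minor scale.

C#

Degree 6 takes the letter 5 steps above E, which is C.
In harmonic minor, degree 6 sits 8 semitones above the tonic. E# + 8 semitones is pitch class 1, spelled on C as C#.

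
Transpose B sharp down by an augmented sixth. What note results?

A sixth below B lands on the letter D.
An augmented sixth spans 10 semitones, so B# moves to pitch class 2. On the letter D that is D.

D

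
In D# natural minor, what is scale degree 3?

The D# natural minor scale runs D# E# F# G# A# B C#.
Degree 3 is F#.

F#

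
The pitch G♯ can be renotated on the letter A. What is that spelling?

Ab

G# is pitch class 8. The letter A alone is pitch class 9.
To reach pitch class 8 from A requires an offset of -1 semitone, i.e. flat: Ab.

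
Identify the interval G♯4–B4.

minor third

Counting letters G–A–B gives a third.
G#→B = 3 semitones, 1 narrower than the major third (4), so minor.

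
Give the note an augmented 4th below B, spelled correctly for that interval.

F

A fourth below B lands on the letter F.
An augmented fourth spans 6 semitones, so B moves to pitch class 5. On the letter F that is F.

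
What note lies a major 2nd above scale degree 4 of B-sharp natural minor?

Scale degree 4 of B# natural minor is E#.
A major second (2 semitones) above E# lands on the letter F, giving F##.

F##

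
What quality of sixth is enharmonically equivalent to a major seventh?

doubly augmented

A major seventh spans 11 semitones.
A sixth spanning 11 semitones is doubly augmented (the major sixth is 9).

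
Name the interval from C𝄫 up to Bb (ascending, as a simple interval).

augmented seventh

The letter names run C→B, a span of 6 letter steps, so the interval is some kind of seventh.
Cbb to Bb is 12 semitones. A major seventh is 11, so 12 makes it augmented.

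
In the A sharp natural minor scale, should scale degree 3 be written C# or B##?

C#

Each scale degree takes a distinct letter name. Degree 3 of a scale on A must use the letter C.
C# and B## are enharmonically the same pitch, but only C# uses the letter C, so it is the correct spelling here.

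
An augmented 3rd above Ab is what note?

A third above A lands on the letter C.
An augmented third spans 5 semitones, so Ab moves to pitch class 1. On the letter C that is C#.

C#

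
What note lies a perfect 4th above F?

A fourth above F lands on the letter B.
A perfect fourth spans 5 semitones, so F moves to pitch class 10. On the letter B that is Bb.

Bb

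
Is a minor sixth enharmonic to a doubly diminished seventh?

A minor sixth spans 8 semitones; a doubly diminished seventh spans 8.
They are enharmonically equivalent.

Yes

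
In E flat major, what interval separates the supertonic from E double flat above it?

The supertonic of Eb major is F.
F up to Ebb: letters F→E make it a seventh; 9 semitones makes it diminished.

diminished seventh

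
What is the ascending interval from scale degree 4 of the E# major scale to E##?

Scale degree 4 of E# major is A#.
A# up to E##: letters A→E make it a fifth; 8 semitones makes it augmented.

augmented fifth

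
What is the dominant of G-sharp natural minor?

D#

The G# natural minor scale runs G# A# B C# D# E F#.
Degree 5 is D#.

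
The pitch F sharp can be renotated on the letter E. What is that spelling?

E##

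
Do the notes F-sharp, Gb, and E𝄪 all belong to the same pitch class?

F# is pitch class 6; Gb is pitch class 6; E## is pitch class 6.
All spellings map to pitch class 6, so they are enharmonically equivalent.

Yes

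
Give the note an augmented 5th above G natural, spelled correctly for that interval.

D#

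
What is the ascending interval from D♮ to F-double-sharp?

Counting letters D–E–F gives a third.
D→F## = 5 semitones, 1 wider than the major third (4), so augmented.

augmented third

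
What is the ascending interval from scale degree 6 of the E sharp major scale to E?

diminished third

Scale degree 6 of E# major is C##.
C## up to E: letters C→E make it a third; 2 semitones makes it diminished.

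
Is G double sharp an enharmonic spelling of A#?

Two spellings are enharmonically equivalent only if they share a pitch class.
Here G## → 9, A# → 10; 9 ≠ 10, so they are not.

No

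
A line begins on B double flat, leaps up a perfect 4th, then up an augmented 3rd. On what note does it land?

G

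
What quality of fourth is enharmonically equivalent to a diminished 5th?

augmented

A diminished fifth spans 6 semitones.
A fourth spanning 6 semitones is augmented (the perfect fourth is 5).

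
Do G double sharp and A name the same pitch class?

G## is pitch class 9; A is pitch class 9.
All spellings map to pitch class 9, so they are enharmonically equivalent.

Yes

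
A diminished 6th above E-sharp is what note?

A sixth above E lands on the letter C.
A diminished sixth spans 7 semitones, so E# moves to pitch class 0. On the letter C that is C.

C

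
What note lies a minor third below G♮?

G down a major third is Eb, so the target letter is E.
From G, a minor third is 3 semitones down: E.

E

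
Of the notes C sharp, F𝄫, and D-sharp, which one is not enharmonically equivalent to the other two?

C#

In 12-tone equal temperament, enharmonic equivalents share a pitch class. C# is pitch class 1; Fbb is pitch class 3; D# is pitch class 3.
Fbb and D# share pitch class 3, while C# is pitch class 1.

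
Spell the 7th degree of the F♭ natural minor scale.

Ebb

Degree 7 takes the letter 6 steps above F, which is E.
In natural minor, degree 7 sits 10 semitones above the tonic. Fb + 10 semitones is pitch class 2, spelled on E as Ebb.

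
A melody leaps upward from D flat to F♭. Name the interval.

Counting letters D–E–F gives a third.
Db→Fb = 3 semitones, 1 narrower than the major third (4), so minor.

minor third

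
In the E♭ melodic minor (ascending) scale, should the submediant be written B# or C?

Each scale degree takes a distinct letter name. Degree 6 of a scale on E must use the letter C.
C and B# are enharmonically the same pitch, but only C uses the letter C, so it is the correct spelling here.

C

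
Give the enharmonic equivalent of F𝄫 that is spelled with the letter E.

Plain E sits 1 semitone above Fbb, so on the letter E the same pitch needs a flat: Eb.

Eb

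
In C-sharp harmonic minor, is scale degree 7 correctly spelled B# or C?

Each scale degree takes a distinct letter name. Degree 7 of a scale on C must use the letter B.
B# and C are enharmonically the same pitch, but only B# uses the letter B, so it is the correct spelling here.

B#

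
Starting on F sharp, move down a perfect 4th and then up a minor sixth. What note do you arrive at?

A

A perfect fourth down from F# is C# (letter C, 5 semitones down).
A minor sixth up from C# is A (letter A, 8 semitones up).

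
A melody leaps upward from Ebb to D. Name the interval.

Counting letters E–F–G–A–B–C–D gives a seventh.
Ebb→D = 12 semitones, 1 wider than the major seventh (11), so augmented.

augmented seventh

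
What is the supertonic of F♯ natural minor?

G#

The F# natural minor scale runs F# G# A B C# D E.
Degree 2 is G#.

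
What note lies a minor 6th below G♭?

A sixth below G lands on the letter B.
A minor sixth spans 8 semitones, so Gb moves to pitch class 10. On the letter B that is Bb.

Bb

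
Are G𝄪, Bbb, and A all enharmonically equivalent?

G## = pitch class 9 and Bbb = pitch class 9 and A = pitch class 9 — the same pitch class, so they are enharmonic equivalents.

Yes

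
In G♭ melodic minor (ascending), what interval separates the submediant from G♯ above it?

augmented third

The submediant of Gb melodic minor (ascending) is Eb.
Eb up to G#: letters E→G make it a third; 5 semitones makes it augmented.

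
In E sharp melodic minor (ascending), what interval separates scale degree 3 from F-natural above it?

diminished seventh

Scale degree 3 of E# melodic minor (ascending) is G#.
G# up to F: letters G→F make it a seventh; 9 semitones makes it diminished.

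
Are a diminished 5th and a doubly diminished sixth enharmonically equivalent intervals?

Yes

A diminished fifth spans 6 semitones; a doubly diminished sixth spans 6.
They are enharmonically equivalent.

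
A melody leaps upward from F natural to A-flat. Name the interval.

minor third

Counting letters F–G–A gives a third.
F→Ab = 3 semitones, 1 narrower than the major third (4), so minor.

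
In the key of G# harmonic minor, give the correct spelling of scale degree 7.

F##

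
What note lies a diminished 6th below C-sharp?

C down a major sixth is Eb, so the target letter is E.
From C#, a diminished sixth is 7 semitones down: E##.

E##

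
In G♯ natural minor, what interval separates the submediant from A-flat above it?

diminished fourth

The submediant of G# natural minor is E.
E up to Ab: letters E→A make it a fourth; 4 semitones makes it diminished.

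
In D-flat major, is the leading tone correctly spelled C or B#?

Each scale degree takes a distinct letter name. Degree 7 of a scale on D must use the letter C.
C and B# are enharmonically the same pitch, but only C uses the letter C, so it is the correct spelling here.

C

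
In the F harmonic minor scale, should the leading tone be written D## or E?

Each scale degree takes a distinct letter name. Degree 7 of a scale on F must use the letter E.
E and D## are enharmonically the same pitch, but only E uses the letter E, so it is the correct spelling here.

E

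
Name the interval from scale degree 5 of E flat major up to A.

Scale degree 5 of Eb major is Bb.
Bb up to A: letters B→A make it a seventh; 11 semitones makes it major.

major seventh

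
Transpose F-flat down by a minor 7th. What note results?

A seventh below F lands on the letter G.
A minor seventh spans 10 semitones, so Fb moves to pitch class 6. On the letter G that is Gb.

Gb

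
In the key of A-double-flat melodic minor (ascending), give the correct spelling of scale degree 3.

Degree 3 takes the letter 2 steps above A, which is C.
In melodic minor (ascending), degree 3 sits 3 semitones above the tonic. Abb + 3 semitones is pitch class 10, spelled on C as Cbb.

Cbb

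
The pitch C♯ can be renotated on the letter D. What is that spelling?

C# is pitch class 1. The letter D alone is pitch class 2.
To reach pitch class 1 from D requires an offset of -1 semitone, i.e. flat: Db.

Db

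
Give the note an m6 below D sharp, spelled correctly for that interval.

F##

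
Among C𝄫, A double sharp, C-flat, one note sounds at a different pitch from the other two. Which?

Cbb

In 12-tone equal temperament, enharmonic equivalents share a pitch class. Cbb is pitch class 10; A## is pitch class 11; Cb is pitch class 11.
A## and Cb share pitch class 11, while Cbb is pitch class 10.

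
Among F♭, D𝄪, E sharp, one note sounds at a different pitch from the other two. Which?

E#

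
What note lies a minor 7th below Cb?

Db

A seventh below C lands on the letter D.
A minor seventh spans 10 semitones, so Cb moves to pitch class 1. On the letter D that is Db.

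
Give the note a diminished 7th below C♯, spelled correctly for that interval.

C down a major seventh is Db, so the target letter is D.
From C#, a diminished seventh is 9 semitones down: D##.

D##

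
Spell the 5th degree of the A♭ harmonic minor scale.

The Ab harmonic minor scale runs Ab Bb Cb Db Eb Fb G.
Degree 5 is Eb.

Eb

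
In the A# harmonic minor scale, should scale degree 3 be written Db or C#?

C#

Each scale degree takes a distinct letter name. Degree 3 of a scale on A must use the letter C.
C# and Db are enharmonically the same pitch, but only C# uses the letter C, so it is the correct spelling here.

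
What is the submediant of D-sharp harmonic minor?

Degree 6 takes the letter 5 steps above D, which is B.
In harmonic minor, degree 6 sits 8 semitones above the tonic. D# + 8 semitones is pitch class 11, spelled on B as B.

B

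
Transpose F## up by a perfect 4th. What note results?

B#

A fourth above F lands on the letter B.
A perfect fourth spans 5 semitones, so F## moves to pitch class 0. On the letter B that is B#.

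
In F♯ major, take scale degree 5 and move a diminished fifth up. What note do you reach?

G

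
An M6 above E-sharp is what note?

C##

A sixth above E lands on the letter C.
A major sixth spans 9 semitones, so E# moves to pitch class 2. On the letter C that is C##.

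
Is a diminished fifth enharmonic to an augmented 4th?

Yes

A diminished fifth spans 6 semitones; an augmented fourth spans 6.
They are enharmonically equivalent.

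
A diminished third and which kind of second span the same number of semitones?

major

A diminished third spans 2 semitones.
A second spanning 2 semitones is major (the major second is 2).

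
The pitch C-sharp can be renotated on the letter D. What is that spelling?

Db

C# is pitch class 1. The letter D alone is pitch class 2.
To reach pitch class 1 from D requires an offset of -1 semitone, i.e. flat: Db.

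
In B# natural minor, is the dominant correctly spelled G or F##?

F##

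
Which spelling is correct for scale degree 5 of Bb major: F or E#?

Each scale degree takes a distinct letter name. Degree 5 of a scale on B must use the letter F.
F and E# are enharmonically the same pitch, but only F uses the letter F, so it is the correct spelling here.

F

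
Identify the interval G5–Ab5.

minor second

The letter names run G→A, a span of 1 letter step, so the interval is some kind of second.
G to Ab is 1 semitone. A major second is 2, so 1 makes it minor.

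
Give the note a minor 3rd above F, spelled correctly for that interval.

Ab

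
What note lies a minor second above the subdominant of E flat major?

The subdominant of Eb major is Ab.
A minor second (1 semitone) above Ab lands on the letter B, giving Bbb.

Bbb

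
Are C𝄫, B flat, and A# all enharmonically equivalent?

Yes

Cbb is pitch class 10; Bb is pitch class 10; A# is pitch class 10.
All spellings map to pitch class 10, so they are enharmonically equivalent.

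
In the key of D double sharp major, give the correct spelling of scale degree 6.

B##

Degree 6 takes the letter 5 steps above D, which is B.
In major, degree 6 sits 9 semitones above the tonic. D## + 9 semitones is pitch class 1, spelled on B as B##.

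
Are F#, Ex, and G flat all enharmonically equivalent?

F# is pitch class 6; E## is pitch class 6; Gb is pitch class 6.
All spellings map to pitch class 6, so they are enharmonically equivalent.

Yes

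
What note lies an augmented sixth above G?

E#

A sixth above G lands on the letter E.
An augmented sixth spans 10 semitones, so G moves to pitch class 5. On the letter E that is E#.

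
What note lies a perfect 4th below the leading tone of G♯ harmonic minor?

The leading tone of G# harmonic minor is F##.
A perfect fourth (5 semitones) below F## lands on the letter C, giving C##.

C##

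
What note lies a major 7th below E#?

E down a major seventh is F, so the target letter is F.
From E#, a major seventh is 11 semitones down: F#.

F#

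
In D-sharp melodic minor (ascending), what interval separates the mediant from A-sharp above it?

major third

The mediant of D# melodic minor (ascending) is F#.
F# up to A#: letters F→A make it a third; 4 semitones makes it major.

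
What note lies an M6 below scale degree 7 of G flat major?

Ab

Scale degree 7 of Gb major is F.
A major sixth (9 semitones) below F lands on the letter A, giving Ab.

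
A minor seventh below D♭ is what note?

Eb

D down a major seventh is Eb, so the target letter is E.
From Db, a minor seventh is 10 semitones down: Eb.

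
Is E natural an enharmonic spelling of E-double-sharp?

No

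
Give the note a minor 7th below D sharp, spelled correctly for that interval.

D down a major seventh is Eb, so the target letter is E.
From D#, a minor seventh is 10 semitones down: E#.

E#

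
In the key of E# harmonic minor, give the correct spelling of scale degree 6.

Degree 6 takes the letter 5 steps above E, which is C.
In harmonic minor, degree 6 sits 8 semitones above the tonic. E# + 8 semitones is pitch class 1, spelled on C as C#.

C#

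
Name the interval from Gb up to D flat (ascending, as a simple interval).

perfect fifth

The letter names run G→D, a span of 4 letter steps, so the interval is some kind of fifth.
Gb to Db is 7 semitones. A perfect fifth is 7, so 7 makes it perfect.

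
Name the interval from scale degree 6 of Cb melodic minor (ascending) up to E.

augmented fifth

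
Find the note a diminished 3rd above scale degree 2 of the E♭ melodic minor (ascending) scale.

Abb

Scale degree 2 of Eb melodic minor (ascending) is F.
A diminished third (2 semitones) above F lands on the letter A, giving Abb.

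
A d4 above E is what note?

A fourth above E lands on the letter A.
A diminished fourth spans 4 semitones, so E moves to pitch class 8. On the letter A that is Ab.

Ab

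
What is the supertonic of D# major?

E#

Degree 2 takes the letter 1 step above D, which is E.
In major, degree 2 sits 2 semitones above the tonic. D# + 2 semitones is pitch class 5, spelled on E as E#.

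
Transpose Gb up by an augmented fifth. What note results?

D

A fifth above G lands on the letter D.
An augmented fifth spans 8 semitones, so Gb moves to pitch class 2. On the letter D that is D.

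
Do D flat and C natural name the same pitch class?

No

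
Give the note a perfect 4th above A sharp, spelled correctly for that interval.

A up a perfect fourth is D, so the target letter is D.
From A#, a perfect fourth is 5 semitones up: D#.

D#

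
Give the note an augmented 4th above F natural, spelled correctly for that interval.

A fourth above F lands on the letter B.
An augmented fourth spans 6 semitones, so F moves to pitch class 11. On the letter B that is B.

B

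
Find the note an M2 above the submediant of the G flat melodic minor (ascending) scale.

The submediant of Gb melodic minor (ascending) is Eb.
A major second (2 semitones) above Eb lands on the letter F, giving F.

F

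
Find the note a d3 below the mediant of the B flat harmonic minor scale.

B

The mediant of Bb harmonic minor is Db.
A diminished third (2 semitones) below Db lands on the letter B, giving B.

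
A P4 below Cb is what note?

Gb

C down a perfect fourth is G, so the target letter is G.
From Cb, a perfect fourth is 5 semitones down: Gb.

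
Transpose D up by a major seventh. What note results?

C#

A seventh above D lands on the letter C.
A major seventh spans 11 semitones, so D moves to pitch class 1. On the letter C that is C#.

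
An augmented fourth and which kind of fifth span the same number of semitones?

An augmented fourth spans 6 semitones.
A fifth spanning 6 semitones is diminished (the perfect fifth is 7).

diminished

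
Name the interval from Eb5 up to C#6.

augmented sixth

Counting letters E–F–G–A–B–C gives a sixth.
Eb→C# = 10 semitones, 1 wider than the major sixth (9), so augmented.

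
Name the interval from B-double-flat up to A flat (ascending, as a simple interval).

major seventh

The letter names run B→A, a span of 6 letter steps, so the interval is some kind of seventh.
Bbb to Ab is 11 semitones. A major seventh is 11, so 11 makes it major.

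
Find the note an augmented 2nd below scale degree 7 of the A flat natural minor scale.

Scale degree 7 of Ab natural minor is Gb.
An augmented second (3 semitones) below Gb lands on the letter F, giving Fbb.

Fbb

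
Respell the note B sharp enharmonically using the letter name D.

B# is pitch class 0. The letter D alone is pitch class 2.
To reach pitch class 0 from D requires an offset of -2 semitones, i.e. double flat: Dbb.

Dbb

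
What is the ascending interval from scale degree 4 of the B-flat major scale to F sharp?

Scale degree 4 of Bb major is Eb.
Eb up to F#: letters E→F make it a second; 3 semitones makes it augmented.

augmented second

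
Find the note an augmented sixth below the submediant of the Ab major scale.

Abb

The submediant of Ab major is F.
An augmented sixth (10 semitones) below F lands on the letter A, giving Abb.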